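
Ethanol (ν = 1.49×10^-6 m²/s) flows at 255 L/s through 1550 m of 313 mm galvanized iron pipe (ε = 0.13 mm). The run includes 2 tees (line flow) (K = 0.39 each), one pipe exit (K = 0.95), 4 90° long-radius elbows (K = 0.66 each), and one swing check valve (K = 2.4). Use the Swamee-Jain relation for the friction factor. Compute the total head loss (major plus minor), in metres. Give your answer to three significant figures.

H_L ≈ 50.7 m

V = 4Q/(πD²) = 3.314 m/s; V²/2g = 0.5598 m
Re = 6.96×10^5, ε/D = 4.15×10^-4 → f = 0.01694 (Swamee-Jain)
Major: h_f = f(L/D)·V²/2g = 0.01694·4952·0.5598 = 46.95 m
Minor: ΣK = 6.77; h_m = ΣK·V²/2g = 3.790 m
Total H_L = 46.95 + 3.790 = 50.74 m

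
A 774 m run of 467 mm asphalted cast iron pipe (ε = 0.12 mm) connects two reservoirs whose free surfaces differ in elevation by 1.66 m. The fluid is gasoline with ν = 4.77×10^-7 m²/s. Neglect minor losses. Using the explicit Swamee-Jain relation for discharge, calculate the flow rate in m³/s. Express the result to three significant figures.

Swamee-Jain (Type II): Q = -0.965·√(gD⁵h_f/L)·ln[ε/(3.7D) + √(3.17ν²L/(gD³h_f))]
√(gD⁵h_f/L) = √(9.81·0.467⁵·1.66/774) = 0.02162
ε/(3.7D) = 6.94×10^-5; √(3.17ν²L/(gD³h_f)) = 1.83×10^-5
Q = -0.965·0.02162·ln(8.780×10^-5) = 0.1949 m³/s
Check: V = 1.14 m/s, Re = 1.11×10^6, f = 0.01528, h_f = 1.67 m ≈ 1.66 m ✓

Q ≈ 0.195 m³/s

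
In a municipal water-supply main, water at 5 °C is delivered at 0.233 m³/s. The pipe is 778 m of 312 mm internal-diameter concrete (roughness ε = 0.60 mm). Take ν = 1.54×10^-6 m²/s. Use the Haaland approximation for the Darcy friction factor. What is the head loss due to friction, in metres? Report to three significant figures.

V = 4Q/(πD²) = 4·0.233/(π·0.312²) = 3.048 m/s
Re = VD/ν = 3.048·0.312/1.54×10^-6 = 6.17×10^5 → turbulent
ε/D = 0.60/312 = 0.00192
Haaland: f = 0.02349
h_f = f(L/D)V²/(2g) = 0.02349·(778/0.312)·3.048²/(2·9.81) = 27.73 m

h_f ≈ 27.7 m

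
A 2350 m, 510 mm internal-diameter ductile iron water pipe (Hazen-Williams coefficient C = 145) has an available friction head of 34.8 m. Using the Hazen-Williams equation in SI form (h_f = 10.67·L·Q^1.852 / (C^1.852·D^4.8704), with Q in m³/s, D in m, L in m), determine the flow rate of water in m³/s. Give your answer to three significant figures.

Rearranging: Q = [h_f·C^1.852·D^4.8704 / (10.67·L)]^(1/1.852)
Q = [34.8·145^1.852·0.510^4.8704 / (10.67·2350)]^0.540 = 0.7068 m³/s

Q ≈ 0.707 m³/s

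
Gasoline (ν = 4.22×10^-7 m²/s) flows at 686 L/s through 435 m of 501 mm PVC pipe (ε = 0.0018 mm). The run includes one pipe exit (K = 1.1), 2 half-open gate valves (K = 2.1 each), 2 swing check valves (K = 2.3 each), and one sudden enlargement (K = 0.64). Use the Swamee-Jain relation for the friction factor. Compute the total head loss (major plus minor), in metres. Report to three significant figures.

H_L ≈ 11.6 m

V = 4Q/(πD²) = 3.480 m/s; V²/2g = 0.6172 m
Re = 4.13×10^6, ε/D = 3.59×10^-6 → f = 0.009485 (Swamee-Jain)
Major: h_f = f(L/D)·V²/2g = 0.009485·868.3·0.6172 = 5.083 m
Minor: ΣK = 10.5; h_m = ΣK·V²/2g = 6.505 m
Total H_L = 5.083 + 6.505 = 11.59 m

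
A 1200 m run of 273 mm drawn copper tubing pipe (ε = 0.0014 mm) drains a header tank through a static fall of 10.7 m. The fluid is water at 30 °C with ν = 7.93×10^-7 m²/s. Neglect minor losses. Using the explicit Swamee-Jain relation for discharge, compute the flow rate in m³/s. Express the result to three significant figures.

Swamee-Jain (Type II): Q = -0.965·√(gD⁵h_f/L)·ln[ε/(3.7D) + √(3.17ν²L/(gD³h_f))]
√(gD⁵h_f/L) = √(9.81·0.273⁵·10.7/1200) = 0.01152
ε/(3.7D) = 1.39×10^-6; √(3.17ν²L/(gD³h_f)) = 3.35×10^-5
Q = -0.965·0.01152·ln(3.485×10^-5) = 0.1141 m³/s
Check: V = 1.95 m/s, Re = 6.71×10^5, f = 0.01253, h_f = 10.7 m ≈ 10.7 m ✓

Q ≈ 0.114 m³/s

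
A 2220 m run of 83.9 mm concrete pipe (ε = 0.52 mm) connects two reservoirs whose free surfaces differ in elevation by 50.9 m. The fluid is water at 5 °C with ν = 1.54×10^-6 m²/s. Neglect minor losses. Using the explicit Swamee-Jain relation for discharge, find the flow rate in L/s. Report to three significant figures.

Q ≈ 5.84 L/s

Swamee-Jain (Type II): Q = -0.965·√(gD⁵h_f/L)·ln[ε/(3.7D) + √(3.17ν²L/(gD³h_f))]
√(gD⁵h_f/L) = √(9.81·0.0839⁵·50.9/2220) = 9.670×10^-4
ε/(3.7D) = 0.00168; √(3.17ν²L/(gD³h_f)) = 2.38×10^-4
Q = -0.965·9.670×10^-4·ln(0.001913) = 0.005841 m³/s
Check: V = 1.06 m/s, Re = 5.76×10^4, f = 0.03417, h_f = 51.4 m ≈ 50.9 m ✓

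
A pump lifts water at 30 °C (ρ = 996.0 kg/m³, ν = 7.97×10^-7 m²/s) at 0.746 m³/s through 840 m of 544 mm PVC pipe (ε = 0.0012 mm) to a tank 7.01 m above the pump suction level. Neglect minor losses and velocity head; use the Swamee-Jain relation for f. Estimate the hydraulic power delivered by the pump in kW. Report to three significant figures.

V = 4Q/(πD²) = 3.210 m/s; Re = 2.19×10^6; ε/D = 2.21×10^-6; f = 0.01031
h_f = f(L/D)V²/2g = 8.355 m
Total head H = z + h_f = 7.01 + 8.355 = 15.37 m
P_hyd = ρgQH = 996.0·9.81·0.746·15.37 = 112.0 kW

P_hyd ≈ 112 kW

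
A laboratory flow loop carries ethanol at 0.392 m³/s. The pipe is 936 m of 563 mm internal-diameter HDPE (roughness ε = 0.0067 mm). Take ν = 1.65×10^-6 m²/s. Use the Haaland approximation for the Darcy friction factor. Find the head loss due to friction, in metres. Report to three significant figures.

h_f ≈ 2.74 m

V = 4Q/(πD²) = 4·0.392/(π·0.563²) = 1.575 m/s
Re = VD/ν = 1.575·0.563/1.65×10^-6 = 5.37×10^5 → turbulent
ε/D = 0.0067/563 = 1.19×10^-5
Haaland: f = 0.01304
h_f = f(L/D)V²/(2g) = 0.01304·(936/0.563)·1.575²/(2·9.81) = 2.740 m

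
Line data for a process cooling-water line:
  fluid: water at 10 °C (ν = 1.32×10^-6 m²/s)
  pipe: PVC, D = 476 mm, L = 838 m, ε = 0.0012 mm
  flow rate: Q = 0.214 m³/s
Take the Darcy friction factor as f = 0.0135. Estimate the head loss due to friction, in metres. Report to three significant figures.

V = 4Q/(πD²) = 4·0.214/(π·0.476²) = 1.203 m/s
h_f = f(L/D)V²/(2g) = 0.01350·(838/0.476)·1.203²/(2·9.81) = 1.752 m

h_f ≈ 1.75 m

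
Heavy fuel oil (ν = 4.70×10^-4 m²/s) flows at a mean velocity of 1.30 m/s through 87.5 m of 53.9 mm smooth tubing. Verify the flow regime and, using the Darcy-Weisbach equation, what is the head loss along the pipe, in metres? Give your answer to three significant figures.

Re = VD/ν = 1.30·0.05390/4.70×10^-4 = 149 → laminar (Re < 2300)
f = 64/Re = 0.4293
h_f = f(L/D)V²/(2g) = 0.4293·(87.5/0.05390)·1.30²/(2·9.81) = 60.03 m

h_f ≈ 60.0 m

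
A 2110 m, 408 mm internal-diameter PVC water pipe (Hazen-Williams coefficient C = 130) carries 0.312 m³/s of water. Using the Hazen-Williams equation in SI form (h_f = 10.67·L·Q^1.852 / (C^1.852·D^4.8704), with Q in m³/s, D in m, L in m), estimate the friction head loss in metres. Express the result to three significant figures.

h_f ≈ 24.9 m

h_f = 10.67·2110·0.312^1.852 / (130^1.852·0.408^4.8704) = 24.94 m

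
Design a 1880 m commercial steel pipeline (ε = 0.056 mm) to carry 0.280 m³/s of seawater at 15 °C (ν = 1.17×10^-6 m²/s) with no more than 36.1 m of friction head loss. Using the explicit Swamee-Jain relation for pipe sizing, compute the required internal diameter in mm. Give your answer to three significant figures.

Swamee-Jain (Type III): D = 0.66·[ε^1.25·(LQ²/(gh_f))^4.75 + ν·Q^9.4·(L/(gh_f))^5.2]^0.04
LQ²/(gh_f) = 0.4162; L/(gh_f) = 5.309
Term 1 = ε^1.25·(…)^4.75 = 7.53×10^-8; Term 2 = ν·Q^9.4·(…)^5.2 = 4.38×10^-8
D = 0.66·(7.53×10^-8 + 4.38×10^-8)^0.04 = 0.3488 m = 349 mm
Check: V = 2.93 m/s, Re = 8.74×10^5, f = 0.01445, h_f = 34.1 m ≈ 36.1 m ✓

D ≈ 349 mm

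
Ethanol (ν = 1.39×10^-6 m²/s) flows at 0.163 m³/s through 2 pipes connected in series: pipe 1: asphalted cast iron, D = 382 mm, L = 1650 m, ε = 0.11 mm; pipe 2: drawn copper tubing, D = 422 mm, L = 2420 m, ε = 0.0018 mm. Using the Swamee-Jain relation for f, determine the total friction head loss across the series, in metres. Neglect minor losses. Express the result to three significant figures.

Pipe 1: V = 1.422 m/s, Re = 3.91×10^5, ε/D = 2.88×10^-4, f = 0.01658, h_1 = f(L/D)V²/2g = 7.385 m
Pipe 2: V = 1.165 m/s, Re = 3.54×10^5, ε/D = 4.27×10^-6, f = 0.01400, h_2 = f(L/D)V²/2g = 5.556 m
Series → Q common, losses add: H = Σh = 12.94 m

H ≈ 12.9 m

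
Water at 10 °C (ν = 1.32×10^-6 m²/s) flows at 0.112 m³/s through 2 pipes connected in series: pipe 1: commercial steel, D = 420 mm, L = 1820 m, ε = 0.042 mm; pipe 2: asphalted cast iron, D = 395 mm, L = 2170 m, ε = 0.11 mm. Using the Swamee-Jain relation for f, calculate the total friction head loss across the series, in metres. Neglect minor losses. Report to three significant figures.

Pipe 1: V = 0.8084 m/s, Re = 2.57×10^5, ε/D = 1.00×10^-4, f = 0.01578, h_1 = f(L/D)V²/2g = 2.277 m
Pipe 2: V = 0.9140 m/s, Re = 2.73×10^5, ε/D = 2.78×10^-4, f = 0.01706, h_2 = f(L/D)V²/2g = 3.991 m
Series → Q common, losses add: H = Σh = 6.268 m

H ≈ 6.27 m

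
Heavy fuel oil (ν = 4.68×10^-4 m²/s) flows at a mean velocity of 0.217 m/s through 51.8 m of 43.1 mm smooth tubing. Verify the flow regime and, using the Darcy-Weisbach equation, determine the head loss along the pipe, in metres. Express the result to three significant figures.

Re = VD/ν = 0.217·0.04310/4.68×10^-4 = 20.0 → laminar (Re < 2300)
f = 64/Re = 3.202
h_f = f(L/D)V²/(2g) = 3.202·(51.8/0.04310)·0.217²/(2·9.81) = 9.238 m

h_f ≈ 9.24 m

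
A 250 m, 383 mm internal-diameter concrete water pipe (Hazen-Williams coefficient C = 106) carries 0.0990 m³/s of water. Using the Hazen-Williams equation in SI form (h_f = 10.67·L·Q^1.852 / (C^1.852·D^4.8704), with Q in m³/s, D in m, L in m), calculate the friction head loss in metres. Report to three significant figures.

h_f = 10.67·250·0.0990^1.852 / (106^1.852·0.383^4.8704) = 0.7001 m

h_f ≈ 0.700 m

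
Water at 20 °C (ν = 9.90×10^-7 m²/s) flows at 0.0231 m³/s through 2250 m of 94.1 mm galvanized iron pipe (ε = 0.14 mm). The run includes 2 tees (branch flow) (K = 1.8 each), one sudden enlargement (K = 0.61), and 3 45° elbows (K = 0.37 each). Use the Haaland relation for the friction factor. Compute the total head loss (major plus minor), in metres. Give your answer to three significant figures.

V = 4Q/(πD²) = 3.322 m/s; V²/2g = 0.5623 m
Re = 3.16×10^5, ε/D = 0.00149 → f = 0.02234 (Haaland)
Major: h_f = f(L/D)·V²/2g = 0.02234·23911·0.5623 = 300.4 m
Minor: ΣK = 5.32; h_m = ΣK·V²/2g = 2.992 m
Total H_L = 300.4 + 2.992 = 303.4 m

H_L ≈ 303 m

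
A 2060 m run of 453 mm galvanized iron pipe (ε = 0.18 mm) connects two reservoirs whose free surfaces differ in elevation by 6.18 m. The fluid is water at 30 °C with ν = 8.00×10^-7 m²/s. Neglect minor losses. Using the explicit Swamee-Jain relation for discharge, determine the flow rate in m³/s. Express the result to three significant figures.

Swamee-Jain (Type II): Q = -0.965·√(gD⁵h_f/L)·ln[ε/(3.7D) + √(3.17ν²L/(gD³h_f))]
√(gD⁵h_f/L) = √(9.81·0.453⁵·6.18/2060) = 0.02369
ε/(3.7D) = 1.07×10^-4; √(3.17ν²L/(gD³h_f)) = 2.72×10^-5
Q = -0.965·0.02369·ln(1.346×10^-4) = 0.2038 m³/s
Check: V = 1.26 m/s, Re = 7.16×10^5, f = 0.01678, h_f = 6.22 m ≈ 6.18 m ✓

Q ≈ 0.204 m³/s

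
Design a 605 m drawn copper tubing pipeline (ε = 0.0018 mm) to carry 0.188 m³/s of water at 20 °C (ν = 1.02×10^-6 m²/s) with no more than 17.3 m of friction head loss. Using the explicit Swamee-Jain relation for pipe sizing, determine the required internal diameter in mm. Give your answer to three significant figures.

Swamee-Jain (Type III): D = 0.66·[ε^1.25·(LQ²/(gh_f))^4.75 + ν·Q^9.4·(L/(gh_f))^5.2]^0.04
LQ²/(gh_f) = 0.1260; L/(gh_f) = 3.565
Term 1 = ε^1.25·(…)^4.75 = 3.51×10^-12; Term 2 = ν·Q^9.4·(…)^5.2 = 1.14×10^-10
D = 0.66·(3.51×10^-12 + 1.14×10^-10)^0.04 = 0.2644 m = 264 mm
Check: V = 3.42 m/s, Re = 8.87×10^5, f = 0.01200, h_f = 16.4 m ≈ 17.3 m ✓

D ≈ 264 mm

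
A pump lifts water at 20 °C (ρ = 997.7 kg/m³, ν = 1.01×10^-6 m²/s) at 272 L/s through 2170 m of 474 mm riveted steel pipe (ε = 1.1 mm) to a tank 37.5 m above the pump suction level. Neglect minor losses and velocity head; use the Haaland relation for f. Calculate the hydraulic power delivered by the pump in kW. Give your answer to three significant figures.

V = 4Q/(πD²) = 1.541 m/s; Re = 7.23×10^5; ε/D = 0.00232; f = 0.02463
h_f = f(L/D)V²/2g = 13.65 m
Total head H = z + h_f = 37.5 + 13.65 = 51.15 m
P_hyd = ρgQH = 997.7·9.81·0.272·51.15 = 136.2 kW

P_hyd ≈ 136 kW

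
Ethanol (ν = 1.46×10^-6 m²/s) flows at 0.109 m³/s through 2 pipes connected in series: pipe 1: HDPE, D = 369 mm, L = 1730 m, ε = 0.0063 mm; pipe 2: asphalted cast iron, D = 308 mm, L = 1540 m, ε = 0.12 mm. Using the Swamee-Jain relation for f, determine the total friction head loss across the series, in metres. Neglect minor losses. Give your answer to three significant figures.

H ≈ 13.3 m

Pipe 1: V = 1.019 m/s, Re = 2.58×10^5, ε/D = 1.71×10^-5, f = 0.01498, h_1 = f(L/D)V²/2g = 3.718 m
Pipe 2: V = 1.463 m/s, Re = 3.09×10^5, ε/D = 3.90×10^-4, f = 0.01762, h_2 = f(L/D)V²/2g = 9.611 m
Series → Q common, losses add: H = Σh = 13.33 m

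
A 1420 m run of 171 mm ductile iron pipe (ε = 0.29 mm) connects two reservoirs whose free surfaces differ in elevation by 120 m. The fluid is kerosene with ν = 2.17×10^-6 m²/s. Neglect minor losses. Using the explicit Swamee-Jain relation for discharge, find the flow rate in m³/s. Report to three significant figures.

Q ≈ 0.0804 m³/s

Swamee-Jain (Type II): Q = -0.965·√(gD⁵h_f/L)·ln[ε/(3.7D) + √(3.17ν²L/(gD³h_f))]
√(gD⁵h_f/L) = √(9.81·0.171⁵·120/1420) = 0.01101
ε/(3.7D) = 4.58×10^-4; √(3.17ν²L/(gD³h_f)) = 6.00×10^-5
Q = -0.965·0.01101·ln(5.184×10^-4) = 0.08037 m³/s
Check: V = 3.50 m/s, Re = 2.76×10^5, f = 0.02331, h_f = 121 m ≈ 120 m ✓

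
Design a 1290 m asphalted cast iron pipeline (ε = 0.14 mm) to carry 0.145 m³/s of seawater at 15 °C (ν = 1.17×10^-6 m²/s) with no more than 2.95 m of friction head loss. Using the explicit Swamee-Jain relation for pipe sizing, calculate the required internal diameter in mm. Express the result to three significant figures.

Swamee-Jain (Type III): D = 0.66·[ε^1.25·(LQ²/(gh_f))^4.75 + ν·Q^9.4·(L/(gh_f))^5.2]^0.04
LQ²/(gh_f) = 0.9372; L/(gh_f) = 44.58
Term 1 = ε^1.25·(…)^4.75 = 1.12×10^-5; Term 2 = ν·Q^9.4·(…)^5.2 = 5.76×10^-6
D = 0.66·(1.12×10^-5 + 5.76×10^-6)^0.04 = 0.4253 m = 425 mm
Check: V = 1.02 m/s, Re = 3.71×10^5, f = 0.01696, h_f = 2.73 m ≈ 2.95 m ✓

D ≈ 425 mm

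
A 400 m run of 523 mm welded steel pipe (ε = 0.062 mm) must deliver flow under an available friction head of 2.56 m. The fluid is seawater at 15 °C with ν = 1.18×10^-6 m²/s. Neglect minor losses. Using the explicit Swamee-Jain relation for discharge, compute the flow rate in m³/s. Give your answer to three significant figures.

Q ≈ 0.470 m³/s

Swamee-Jain (Type II): Q = -0.965·√(gD⁵h_f/L)·ln[ε/(3.7D) + √(3.17ν²L/(gD³h_f))]
√(gD⁵h_f/L) = √(9.81·0.523⁵·2.56/400) = 0.04957
ε/(3.7D) = 3.20×10^-5; √(3.17ν²L/(gD³h_f)) = 2.22×10^-5
Q = -0.965·0.04957·ln(5.421×10^-5) = 0.4698 m³/s
Check: V = 2.19 m/s, Re = 9.69×10^5, f = 0.01381, h_f = 2.57 m ≈ 2.56 m ✓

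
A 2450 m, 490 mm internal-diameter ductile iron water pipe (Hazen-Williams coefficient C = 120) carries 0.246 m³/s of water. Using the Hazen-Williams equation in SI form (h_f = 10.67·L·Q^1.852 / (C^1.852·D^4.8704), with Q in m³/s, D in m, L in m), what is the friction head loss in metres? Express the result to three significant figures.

h_f ≈ 8.86 m

h_f = 10.67·2450·0.246^1.852 / (120^1.852·0.490^4.8704) = 8.863 m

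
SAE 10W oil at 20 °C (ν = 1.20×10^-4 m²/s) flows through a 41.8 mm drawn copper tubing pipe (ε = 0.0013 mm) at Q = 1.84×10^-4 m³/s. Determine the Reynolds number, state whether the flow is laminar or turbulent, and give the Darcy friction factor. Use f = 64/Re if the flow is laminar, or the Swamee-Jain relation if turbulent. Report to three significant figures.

Re ≈ 46.7; laminar; f = 64/Re ≈ 1.37

V = 4Q/(πD²) = 0.1341 m/s
Re = VD/ν = 0.1341·0.0418/1.20×10^-4 = 46.7
Re < 2300 → laminar → f = 64/Re = 1.370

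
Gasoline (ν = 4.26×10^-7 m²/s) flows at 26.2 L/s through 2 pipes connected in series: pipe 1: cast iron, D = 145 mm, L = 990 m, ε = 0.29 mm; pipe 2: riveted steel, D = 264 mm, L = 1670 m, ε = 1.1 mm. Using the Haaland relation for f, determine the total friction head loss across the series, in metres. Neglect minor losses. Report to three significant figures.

H ≈ 23.0 m

Pipe 1: V = 1.587 m/s, Re = 5.40×10^5, ε/D = 0.00200, f = 0.02377, h_1 = f(L/D)V²/2g = 20.82 m
Pipe 2: V = 0.4786 m/s, Re = 2.97×10^5, ε/D = 0.00417, f = 0.02915, h_2 = f(L/D)V²/2g = 2.153 m
Series → Q common, losses add: H = Σh = 22.97 m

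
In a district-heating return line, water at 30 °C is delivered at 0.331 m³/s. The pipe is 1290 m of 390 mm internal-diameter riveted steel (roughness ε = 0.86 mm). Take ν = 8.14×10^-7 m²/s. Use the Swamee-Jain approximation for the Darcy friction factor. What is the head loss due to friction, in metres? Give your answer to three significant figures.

h_f ≈ 31.4 m

V = 4Q/(πD²) = 4·0.331/(π·0.390²) = 2.771 m/s
Re = VD/ν = 2.771·0.390/8.14×10^-7 = 1.33×10^6 → turbulent
ε/D = 0.86/390 = 0.00221
Swamee-Jain: f = 0.02423
h_f = f(L/D)V²/(2g) = 0.02423·(1290/0.390)·2.771²/(2·9.81) = 31.36 m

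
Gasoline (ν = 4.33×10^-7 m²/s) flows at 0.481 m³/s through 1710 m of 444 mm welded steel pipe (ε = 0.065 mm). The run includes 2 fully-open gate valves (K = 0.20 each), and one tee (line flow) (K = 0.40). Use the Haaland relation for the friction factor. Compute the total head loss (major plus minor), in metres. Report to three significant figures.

V = 4Q/(πD²) = 3.107 m/s; V²/2g = 0.4919 m
Re = 3.19×10^6, ε/D = 1.46×10^-4 → f = 0.01329 (Haaland)
Major: h_f = f(L/D)·V²/2g = 0.01329·3851·0.4919 = 25.17 m
Minor: ΣK = 0.800; h_m = ΣK·V²/2g = 0.3935 m
Total H_L = 25.17 + 0.3935 = 25.56 m

H_L ≈ 25.6 m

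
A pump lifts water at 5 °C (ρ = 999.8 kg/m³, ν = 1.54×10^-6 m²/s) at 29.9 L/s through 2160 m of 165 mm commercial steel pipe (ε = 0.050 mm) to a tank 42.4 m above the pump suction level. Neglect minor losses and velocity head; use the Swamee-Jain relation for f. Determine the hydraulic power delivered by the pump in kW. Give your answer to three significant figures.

V = 4Q/(πD²) = 1.398 m/s; Re = 1.50×10^5; ε/D = 3.03×10^-4; f = 0.01844
h_f = f(L/D)V²/2g = 24.06 m
Total head H = z + h_f = 42.4 + 24.06 = 66.46 m
P_hyd = ρgQH = 999.8·9.81·0.0299·66.46 = 19.49 kW

P_hyd ≈ 19.5 kW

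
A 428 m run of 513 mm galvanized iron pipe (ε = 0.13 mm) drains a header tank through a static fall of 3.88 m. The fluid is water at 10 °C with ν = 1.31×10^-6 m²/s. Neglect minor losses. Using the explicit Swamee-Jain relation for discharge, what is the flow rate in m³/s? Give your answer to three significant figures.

Q ≈ 0.505 m³/s

Swamee-Jain (Type II): Q = -0.965·√(gD⁵h_f/L)·ln[ε/(3.7D) + √(3.17ν²L/(gD³h_f))]
√(gD⁵h_f/L) = √(9.81·0.513⁵·3.88/428) = 0.05621
ε/(3.7D) = 6.85×10^-5; √(3.17ν²L/(gD³h_f)) = 2.13×10^-5
Q = -0.965·0.05621·ln(8.978×10^-5) = 0.5055 m³/s
Check: V = 2.45 m/s, Re = 9.58×10^5, f = 0.01535, h_f = 3.90 m ≈ 3.88 m ✓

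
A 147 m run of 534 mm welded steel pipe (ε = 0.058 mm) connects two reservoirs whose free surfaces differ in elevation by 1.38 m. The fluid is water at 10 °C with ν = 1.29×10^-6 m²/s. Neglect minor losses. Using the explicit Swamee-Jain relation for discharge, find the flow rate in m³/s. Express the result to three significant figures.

Swamee-Jain (Type II): Q = -0.965·√(gD⁵h_f/L)·ln[ε/(3.7D) + √(3.17ν²L/(gD³h_f))]
√(gD⁵h_f/L) = √(9.81·0.534⁵·1.38/147) = 0.06324
ε/(3.7D) = 2.94×10^-5; √(3.17ν²L/(gD³h_f)) = 1.94×10^-5
Q = -0.965·0.06324·ln(4.875×10^-5) = 0.6059 m³/s
Check: V = 2.71 m/s, Re = 1.12×10^6, f = 0.01351, h_f = 1.39 m ≈ 1.38 m ✓

Q ≈ 0.606 m³/s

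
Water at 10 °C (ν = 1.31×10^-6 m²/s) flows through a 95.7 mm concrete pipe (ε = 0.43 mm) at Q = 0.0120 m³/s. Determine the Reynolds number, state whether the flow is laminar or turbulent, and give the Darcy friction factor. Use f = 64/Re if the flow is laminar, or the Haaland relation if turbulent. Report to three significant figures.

V = 4Q/(πD²) = 1.668 m/s
Re = VD/ν = 1.668·0.0957/1.31×10^-6 = 1.22×10^5
Re > 4000 → turbulent; ε/D = 0.00449
Haaland: f = 0.03022

Re ≈ 1.22×10^5; turbulent; f ≈ 0.0302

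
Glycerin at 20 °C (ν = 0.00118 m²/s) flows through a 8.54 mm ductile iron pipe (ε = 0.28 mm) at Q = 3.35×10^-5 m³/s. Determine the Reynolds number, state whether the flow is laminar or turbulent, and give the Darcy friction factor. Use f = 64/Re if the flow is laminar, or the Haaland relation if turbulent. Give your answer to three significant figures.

V = 4Q/(πD²) = 0.5848 m/s
Re = VD/ν = 0.5848·0.00854/0.00118 = 4.23
Re < 2300 → laminar → f = 64/Re = 15.12

Re ≈ 4.23; laminar; f = 64/Re ≈ 15.1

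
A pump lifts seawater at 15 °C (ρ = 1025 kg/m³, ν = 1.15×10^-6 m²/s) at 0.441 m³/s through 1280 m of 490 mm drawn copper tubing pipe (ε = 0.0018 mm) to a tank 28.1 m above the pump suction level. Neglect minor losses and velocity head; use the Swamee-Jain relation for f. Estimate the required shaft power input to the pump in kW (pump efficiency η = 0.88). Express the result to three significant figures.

P_shaft ≈ 185 kW

V = 4Q/(πD²) = 2.339 m/s; Re = 9.96×10^5; ε/D = 3.67×10^-6; f = 0.01171
h_f = f(L/D)V²/2g = 8.524 m
Total head H = z + h_f = 28.1 + 8.524 = 36.62 m
P_hyd = ρgQH = 1025·9.81·0.441·36.62 = 162.4 kW
P_shaft = P_hyd/η = 162.4/0.88 = 184.6 kW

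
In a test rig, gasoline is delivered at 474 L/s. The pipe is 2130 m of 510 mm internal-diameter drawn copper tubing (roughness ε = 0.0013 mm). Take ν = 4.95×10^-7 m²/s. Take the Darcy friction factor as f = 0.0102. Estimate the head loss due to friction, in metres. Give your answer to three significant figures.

V = 4Q/(πD²) = 4·0.474/(π·0.510²) = 2.320 m/s
h_f = f(L/D)V²/(2g) = 0.01020·(2130/0.510)·2.320²/(2·9.81) = 11.69 m

h_f ≈ 11.7 m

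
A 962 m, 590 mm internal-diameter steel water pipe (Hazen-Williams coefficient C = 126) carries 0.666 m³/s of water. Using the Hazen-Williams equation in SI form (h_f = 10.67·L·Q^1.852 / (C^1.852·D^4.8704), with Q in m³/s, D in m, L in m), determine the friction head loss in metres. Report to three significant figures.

h_f = 10.67·962·0.666^1.852 / (126^1.852·0.590^4.8704) = 8.139 m

h_f ≈ 8.14 m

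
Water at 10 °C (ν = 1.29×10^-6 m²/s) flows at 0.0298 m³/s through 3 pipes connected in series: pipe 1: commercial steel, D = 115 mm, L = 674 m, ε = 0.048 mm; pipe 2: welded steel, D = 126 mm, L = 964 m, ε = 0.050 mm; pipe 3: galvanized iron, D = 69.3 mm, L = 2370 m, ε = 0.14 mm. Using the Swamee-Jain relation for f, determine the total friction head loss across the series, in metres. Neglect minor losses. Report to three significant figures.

Pipe 1: V = 2.869 m/s, Re = 2.56×10^5, ε/D = 4.17×10^-4, f = 0.01807, h_1 = f(L/D)V²/2g = 44.43 m
Pipe 2: V = 2.390 m/s, Re = 2.33×10^5, ε/D = 3.97×10^-4, f = 0.01810, h_2 = f(L/D)V²/2g = 40.30 m
Pipe 3: V = 7.901 m/s, Re = 4.24×10^5, ε/D = 0.00202, f = 0.02403, h_3 = f(L/D)V²/2g = 2615 m
Series → Q common, losses add: H = Σh = 2700 m

H ≈ 2700 m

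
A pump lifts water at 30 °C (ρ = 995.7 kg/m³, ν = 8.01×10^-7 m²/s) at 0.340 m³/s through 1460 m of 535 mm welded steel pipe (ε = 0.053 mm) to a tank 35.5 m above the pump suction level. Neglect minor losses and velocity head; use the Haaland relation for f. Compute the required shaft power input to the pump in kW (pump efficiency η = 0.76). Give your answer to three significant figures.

V = 4Q/(πD²) = 1.512 m/s; Re = 1.01×10^6; ε/D = 9.91×10^-5; f = 0.01330
h_f = f(L/D)V²/2g = 4.232 m
Total head H = z + h_f = 35.5 + 4.232 = 39.73 m
P_hyd = ρgQH = 995.7·9.81·0.340·39.73 = 132.0 kW
P_shaft = P_hyd/η = 132.0/0.76 = 173.6 kW

P_shaft ≈ 174 kW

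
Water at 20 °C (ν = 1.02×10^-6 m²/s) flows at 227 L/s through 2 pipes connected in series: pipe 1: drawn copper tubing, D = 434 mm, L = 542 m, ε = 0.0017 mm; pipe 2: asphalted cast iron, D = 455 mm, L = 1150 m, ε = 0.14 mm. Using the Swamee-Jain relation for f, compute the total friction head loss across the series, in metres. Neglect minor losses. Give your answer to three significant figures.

H ≈ 5.95 m

Pipe 1: V = 1.534 m/s, Re = 6.53×10^5, ε/D = 3.92×10^-6, f = 0.01256, h_1 = f(L/D)V²/2g = 1.883 m
Pipe 2: V = 1.396 m/s, Re = 6.23×10^5, ε/D = 3.08×10^-4, f = 0.01621, h_2 = f(L/D)V²/2g = 4.069 m
Series → Q common, losses add: H = Σh = 5.952 m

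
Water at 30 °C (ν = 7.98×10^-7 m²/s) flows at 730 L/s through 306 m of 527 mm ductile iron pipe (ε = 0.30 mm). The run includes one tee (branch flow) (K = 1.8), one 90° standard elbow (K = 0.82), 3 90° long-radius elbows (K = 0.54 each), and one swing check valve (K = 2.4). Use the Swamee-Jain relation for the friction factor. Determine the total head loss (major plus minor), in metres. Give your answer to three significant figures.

H_L ≈ 9.58 m

V = 4Q/(πD²) = 3.347 m/s; V²/2g = 0.5709 m
Re = 2.21×10^6, ε/D = 5.69×10^-4 → f = 0.01747 (Swamee-Jain)
Major: h_f = f(L/D)·V²/2g = 0.01747·580.6·0.5709 = 5.792 m
Minor: ΣK = 6.64; h_m = ΣK·V²/2g = 3.790 m
Total H_L = 5.792 + 3.790 = 9.583 m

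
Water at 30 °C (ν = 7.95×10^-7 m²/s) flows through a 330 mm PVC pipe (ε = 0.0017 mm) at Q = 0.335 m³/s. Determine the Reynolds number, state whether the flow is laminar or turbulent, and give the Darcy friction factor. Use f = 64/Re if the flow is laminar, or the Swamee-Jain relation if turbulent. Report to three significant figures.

Re ≈ 1.63×10^6; turbulent; f ≈ 0.0109

V = 4Q/(πD²) = 3.917 m/s
Re = VD/ν = 3.917·0.330/7.95×10^-7 = 1.63×10^6
Re > 4000 → turbulent; ε/D = 5.15×10^-6
Swamee-Jain: f = 0.01089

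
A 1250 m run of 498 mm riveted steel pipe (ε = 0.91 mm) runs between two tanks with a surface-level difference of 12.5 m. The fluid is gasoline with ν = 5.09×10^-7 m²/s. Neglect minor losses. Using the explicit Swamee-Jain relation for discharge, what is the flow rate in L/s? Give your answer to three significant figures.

Swamee-Jain (Type II): Q = -0.965·√(gD⁵h_f/L)·ln[ε/(3.7D) + √(3.17ν²L/(gD³h_f))]
√(gD⁵h_f/L) = √(9.81·0.498⁵·12.5/1250) = 0.05482
ε/(3.7D) = 4.94×10^-4; √(3.17ν²L/(gD³h_f)) = 8.23×10^-6
Q = -0.965·0.05482·ln(5.021×10^-4) = 0.4018 m³/s
Check: V = 2.06 m/s, Re = 2.02×10^6, f = 0.02301, h_f = 12.5 m ≈ 12.5 m ✓

Q ≈ 402 L/s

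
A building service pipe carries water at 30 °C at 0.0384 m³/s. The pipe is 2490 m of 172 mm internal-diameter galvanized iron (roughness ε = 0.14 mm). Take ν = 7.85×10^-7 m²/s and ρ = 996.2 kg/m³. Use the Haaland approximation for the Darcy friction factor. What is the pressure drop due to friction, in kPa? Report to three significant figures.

V = 4Q/(πD²) = 4·0.0384/(π·0.172²) = 1.653 m/s
Re = VD/ν = 1.653·0.172/7.85×10^-7 = 3.62×10^5 → turbulent
ε/D = 0.14/172 = 8.14×10^-4
Haaland: f = 0.01954
h_f = f(L/D)V²/(2g) = 0.01954·(2490/0.172)·1.653²/(2·9.81) = 39.39 m
Δp = ρg·h_f = 996.2·9.81·39.39 = 384.9 kPa

Δp ≈ 385 kPa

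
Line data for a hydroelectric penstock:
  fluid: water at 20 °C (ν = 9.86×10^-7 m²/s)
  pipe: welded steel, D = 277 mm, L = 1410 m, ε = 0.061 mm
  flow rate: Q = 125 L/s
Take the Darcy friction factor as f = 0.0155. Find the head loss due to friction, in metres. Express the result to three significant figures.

V = 4Q/(πD²) = 4·0.125/(π·0.277²) = 2.074 m/s
h_f = f(L/D)V²/(2g) = 0.01550·(1410/0.277)·2.074²/(2·9.81) = 17.30 m

h_f ≈ 17.3 m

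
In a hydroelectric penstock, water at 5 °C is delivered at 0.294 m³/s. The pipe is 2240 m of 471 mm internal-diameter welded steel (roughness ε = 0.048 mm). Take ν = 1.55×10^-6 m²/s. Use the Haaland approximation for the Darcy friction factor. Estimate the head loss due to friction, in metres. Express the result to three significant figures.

V = 4Q/(πD²) = 4·0.294/(π·0.471²) = 1.687 m/s
Re = VD/ν = 1.687·0.471/1.55×10^-6 = 5.13×10^5 → turbulent
ε/D = 0.048/471 = 1.02×10^-4
Haaland: f = 0.01424
h_f = f(L/D)V²/(2g) = 0.01424·(2240/0.471)·1.687²/(2·9.81) = 9.831 m

h_f ≈ 9.83 m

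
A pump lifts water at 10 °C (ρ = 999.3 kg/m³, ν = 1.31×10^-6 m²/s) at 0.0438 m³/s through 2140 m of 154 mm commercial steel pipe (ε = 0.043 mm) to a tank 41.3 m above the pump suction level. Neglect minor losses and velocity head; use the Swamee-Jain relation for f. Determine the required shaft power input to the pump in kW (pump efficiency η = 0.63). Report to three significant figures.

V = 4Q/(πD²) = 2.351 m/s; Re = 2.76×10^5; ε/D = 2.79×10^-4; f = 0.01705
h_f = f(L/D)V²/2g = 66.77 m
Total head H = z + h_f = 41.3 + 66.77 = 108.1 m
P_hyd = ρgQH = 999.3·9.81·0.0438·108.1 = 46.40 kW
P_shaft = P_hyd/η = 46.40/0.63 = 73.66 kW

P_shaft ≈ 73.7 kW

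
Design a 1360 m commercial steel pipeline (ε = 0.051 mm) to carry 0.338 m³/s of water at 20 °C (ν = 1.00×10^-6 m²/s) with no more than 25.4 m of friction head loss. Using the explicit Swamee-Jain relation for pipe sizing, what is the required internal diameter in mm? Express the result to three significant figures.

D ≈ 375 mm

Swamee-Jain (Type III): D = 0.66·[ε^1.25·(LQ²/(gh_f))^4.75 + ν·Q^9.4·(L/(gh_f))^5.2]^0.04
LQ²/(gh_f) = 0.6235; L/(gh_f) = 5.458
Term 1 = ε^1.25·(…)^4.75 = 4.57×10^-7; Term 2 = ν·Q^9.4·(…)^5.2 = 2.54×10^-7
D = 0.66·(4.57×10^-7 + 2.54×10^-7)^0.04 = 0.3746 m = 375 mm
Check: V = 3.07 m/s, Re = 1.15×10^6, f = 0.01388, h_f = 24.1 m ≈ 25.4 m ✓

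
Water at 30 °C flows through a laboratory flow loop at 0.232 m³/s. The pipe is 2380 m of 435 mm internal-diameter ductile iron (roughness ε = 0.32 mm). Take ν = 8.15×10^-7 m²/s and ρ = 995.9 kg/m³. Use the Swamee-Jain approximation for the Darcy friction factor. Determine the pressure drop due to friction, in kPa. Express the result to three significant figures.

V = 4Q/(πD²) = 4·0.232/(π·0.435²) = 1.561 m/s
Re = VD/ν = 1.561·0.435/8.15×10^-7 = 8.33×10^5 → turbulent
ε/D = 0.32/435 = 7.36×10^-4
Swamee-Jain: f = 0.01880
h_f = f(L/D)V²/(2g) = 0.01880·(2380/0.435)·1.561²/(2·9.81) = 12.78 m
Δp = ρg·h_f = 995.9·9.81·12.78 = 124.8 kPa

Δp ≈ 125 kPa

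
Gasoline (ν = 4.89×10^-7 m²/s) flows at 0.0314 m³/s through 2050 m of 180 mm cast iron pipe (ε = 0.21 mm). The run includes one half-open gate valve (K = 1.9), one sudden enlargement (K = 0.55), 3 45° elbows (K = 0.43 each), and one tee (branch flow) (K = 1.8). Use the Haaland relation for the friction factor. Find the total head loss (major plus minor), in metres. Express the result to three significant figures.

V = 4Q/(πD²) = 1.234 m/s; V²/2g = 0.07761 m
Re = 4.54×10^5, ε/D = 0.00117 → f = 0.02095 (Haaland)
Major: h_f = f(L/D)·V²/2g = 0.02095·11389·0.07761 = 18.52 m
Minor: ΣK = 5.54; h_m = ΣK·V²/2g = 0.4299 m
Total H_L = 18.52 + 0.4299 = 18.95 m

H_L ≈ 18.9 m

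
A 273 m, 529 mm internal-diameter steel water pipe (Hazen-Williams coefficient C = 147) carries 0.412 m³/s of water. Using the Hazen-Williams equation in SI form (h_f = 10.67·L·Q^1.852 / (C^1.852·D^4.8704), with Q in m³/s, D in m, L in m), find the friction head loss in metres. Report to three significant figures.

h_f = 10.67·273·0.412^1.852 / (147^1.852·0.529^4.8704) = 1.214 m

h_f ≈ 1.21 m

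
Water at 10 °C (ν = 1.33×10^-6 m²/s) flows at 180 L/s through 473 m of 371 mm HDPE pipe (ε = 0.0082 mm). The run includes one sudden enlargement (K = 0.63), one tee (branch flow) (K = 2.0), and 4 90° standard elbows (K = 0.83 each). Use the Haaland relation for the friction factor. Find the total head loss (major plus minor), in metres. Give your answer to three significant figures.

V = 4Q/(πD²) = 1.665 m/s; V²/2g = 0.1413 m
Re = 4.64×10^5, ε/D = 2.21×10^-5 → f = 0.01349 (Haaland)
Major: h_f = f(L/D)·V²/2g = 0.01349·1275·0.1413 = 2.430 m
Minor: ΣK = 5.95; h_m = ΣK·V²/2g = 0.8408 m
Total H_L = 2.430 + 0.8408 = 3.270 m

H_L ≈ 3.27 m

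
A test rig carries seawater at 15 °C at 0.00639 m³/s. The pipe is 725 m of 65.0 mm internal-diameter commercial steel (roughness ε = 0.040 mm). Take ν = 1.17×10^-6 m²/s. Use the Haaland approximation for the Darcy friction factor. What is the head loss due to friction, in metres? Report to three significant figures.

V = 4Q/(πD²) = 4·0.00639/(π·0.0650²) = 1.926 m/s
Re = VD/ν = 1.926·0.0650/1.17×10^-6 = 1.07×10^5 → turbulent
ε/D = 0.040/65.0 = 6.15×10^-4
Haaland: f = 0.02038
h_f = f(L/D)V²/(2g) = 0.02038·(725/0.0650)·1.926²/(2·9.81) = 42.96 m

h_f ≈ 43.0 m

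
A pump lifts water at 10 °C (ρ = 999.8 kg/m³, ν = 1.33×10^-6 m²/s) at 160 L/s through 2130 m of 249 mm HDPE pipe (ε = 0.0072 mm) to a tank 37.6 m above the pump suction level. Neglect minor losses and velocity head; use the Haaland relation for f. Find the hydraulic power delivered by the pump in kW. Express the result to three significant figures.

V = 4Q/(πD²) = 3.286 m/s; Re = 6.15×10^5; ε/D = 2.89×10^-5; f = 0.01299
h_f = f(L/D)V²/2g = 61.15 m
Total head H = z + h_f = 37.6 + 61.15 = 98.75 m
P_hyd = ρgQH = 999.8·9.81·0.160·98.75 = 155.0 kW

P_hyd ≈ 155 kW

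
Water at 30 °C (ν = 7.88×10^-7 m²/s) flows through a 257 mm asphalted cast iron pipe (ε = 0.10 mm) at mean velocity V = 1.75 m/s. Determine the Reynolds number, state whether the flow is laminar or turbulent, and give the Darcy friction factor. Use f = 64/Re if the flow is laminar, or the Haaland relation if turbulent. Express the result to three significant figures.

Re = VD/ν = 1.750·0.257/7.88×10^-7 = 5.71×10^5
Re > 4000 → turbulent; ε/D = 3.89×10^-4
Haaland: f = 0.01672

Re ≈ 5.71×10^5; turbulent; f ≈ 0.0167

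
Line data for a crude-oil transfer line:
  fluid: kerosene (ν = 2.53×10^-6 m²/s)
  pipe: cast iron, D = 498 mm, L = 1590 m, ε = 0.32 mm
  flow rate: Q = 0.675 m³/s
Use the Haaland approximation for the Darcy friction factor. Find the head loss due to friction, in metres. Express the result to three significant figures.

h_f ≈ 35.7 m

V = 4Q/(πD²) = 4·0.675/(π·0.498²) = 3.465 m/s
Re = VD/ν = 3.465·0.498/2.53×10^-6 = 6.82×10^5 → turbulent
ε/D = 0.32/498 = 6.43×10^-4
Haaland: f = 0.01825
h_f = f(L/D)V²/(2g) = 0.01825·(1590/0.498)·3.465²/(2·9.81) = 35.66 m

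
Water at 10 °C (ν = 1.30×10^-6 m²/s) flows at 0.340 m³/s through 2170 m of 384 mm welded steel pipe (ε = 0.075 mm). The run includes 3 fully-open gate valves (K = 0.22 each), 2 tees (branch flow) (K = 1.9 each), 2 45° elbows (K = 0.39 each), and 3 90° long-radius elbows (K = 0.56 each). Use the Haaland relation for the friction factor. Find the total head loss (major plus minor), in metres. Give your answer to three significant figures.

V = 4Q/(πD²) = 2.936 m/s; V²/2g = 0.4393 m
Re = 8.67×10^5, ε/D = 1.95×10^-4 → f = 0.01466 (Haaland)
Major: h_f = f(L/D)·V²/2g = 0.01466·5651·0.4393 = 36.40 m
Minor: ΣK = 6.92; h_m = ΣK·V²/2g = 3.040 m
Total H_L = 36.40 + 3.040 = 39.44 m

H_L ≈ 39.4 m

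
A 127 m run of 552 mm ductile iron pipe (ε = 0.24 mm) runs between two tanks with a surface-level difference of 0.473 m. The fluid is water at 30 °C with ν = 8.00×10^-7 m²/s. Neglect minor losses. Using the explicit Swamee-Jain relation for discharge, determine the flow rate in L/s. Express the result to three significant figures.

Swamee-Jain (Type II): Q = -0.965·√(gD⁵h_f/L)·ln[ε/(3.7D) + √(3.17ν²L/(gD³h_f))]
√(gD⁵h_f/L) = √(9.81·0.552⁵·0.473/127) = 0.04327
ε/(3.7D) = 1.18×10^-4; √(3.17ν²L/(gD³h_f)) = 1.82×10^-5
Q = -0.965·0.04327·ln(1.357×10^-4) = 0.3719 m³/s
Check: V = 1.55 m/s, Re = 1.07×10^6, f = 0.01680, h_f = 0.476 m ≈ 0.473 m ✓

Q ≈ 372 L/s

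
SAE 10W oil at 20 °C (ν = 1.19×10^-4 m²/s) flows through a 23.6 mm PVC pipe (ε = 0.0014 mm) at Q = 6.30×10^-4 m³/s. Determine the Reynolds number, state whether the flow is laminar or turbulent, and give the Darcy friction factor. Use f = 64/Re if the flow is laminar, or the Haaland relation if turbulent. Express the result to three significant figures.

V = 4Q/(πD²) = 1.440 m/s
Re = VD/ν = 1.440·0.0236/1.19×10^-4 = 286
Re < 2300 → laminar → f = 64/Re = 0.2241

Re ≈ 286; laminar; f = 64/Re ≈ 0.224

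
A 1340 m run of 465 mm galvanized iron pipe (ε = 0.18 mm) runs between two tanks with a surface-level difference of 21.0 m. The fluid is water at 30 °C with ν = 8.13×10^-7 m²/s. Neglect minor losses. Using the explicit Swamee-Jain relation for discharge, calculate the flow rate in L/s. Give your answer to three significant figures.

Q ≈ 505 L/s

Swamee-Jain (Type II): Q = -0.965·√(gD⁵h_f/L)·ln[ε/(3.7D) + √(3.17ν²L/(gD³h_f))]
√(gD⁵h_f/L) = √(9.81·0.465⁵·21.0/1340) = 0.05781
ε/(3.7D) = 1.05×10^-4; √(3.17ν²L/(gD³h_f)) = 1.16×10^-5
Q = -0.965·0.05781·ln(1.163×10^-4) = 0.5054 m³/s
Check: V = 2.98 m/s, Re = 1.70×10^6, f = 0.01623, h_f = 21.1 m ≈ 21.0 m ✓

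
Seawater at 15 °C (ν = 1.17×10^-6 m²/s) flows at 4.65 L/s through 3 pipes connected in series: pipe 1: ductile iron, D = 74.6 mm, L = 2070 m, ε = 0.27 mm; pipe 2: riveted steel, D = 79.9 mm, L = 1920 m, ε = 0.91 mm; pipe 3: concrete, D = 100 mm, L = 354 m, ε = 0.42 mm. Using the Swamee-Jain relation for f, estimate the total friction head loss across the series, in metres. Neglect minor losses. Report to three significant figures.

H ≈ 92.3 m

Pipe 1: V = 1.064 m/s, Re = 6.78×10^4, ε/D = 0.00362, f = 0.02956, h_1 = f(L/D)V²/2g = 47.32 m
Pipe 2: V = 0.9274 m/s, Re = 6.33×10^4, ε/D = 0.0114, f = 0.04082, h_2 = f(L/D)V²/2g = 43.00 m
Pipe 3: V = 0.5921 m/s, Re = 5.06×10^4, ε/D = 0.00420, f = 0.03116, h_3 = f(L/D)V²/2g = 1.971 m
Series → Q common, losses add: H = Σh = 92.29 m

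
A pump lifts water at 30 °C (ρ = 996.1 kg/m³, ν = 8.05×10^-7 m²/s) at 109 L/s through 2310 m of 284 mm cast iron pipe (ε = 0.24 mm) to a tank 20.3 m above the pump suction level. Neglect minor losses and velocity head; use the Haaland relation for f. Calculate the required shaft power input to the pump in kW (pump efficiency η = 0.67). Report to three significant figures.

P_shaft ≈ 70.1 kW

V = 4Q/(πD²) = 1.721 m/s; Re = 6.07×10^5; ε/D = 8.45×10^-4; f = 0.01938
h_f = f(L/D)V²/2g = 23.79 m
Total head H = z + h_f = 20.3 + 23.79 = 44.09 m
P_hyd = ρgQH = 996.1·9.81·0.109·44.09 = 46.96 kW
P_shaft = P_hyd/η = 46.96/0.67 = 70.09 kW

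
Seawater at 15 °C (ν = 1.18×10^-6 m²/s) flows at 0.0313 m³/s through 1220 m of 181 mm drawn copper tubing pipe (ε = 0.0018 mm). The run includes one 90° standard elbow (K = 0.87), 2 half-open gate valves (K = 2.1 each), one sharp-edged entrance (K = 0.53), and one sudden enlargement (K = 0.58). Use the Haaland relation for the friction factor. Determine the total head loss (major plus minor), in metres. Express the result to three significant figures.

H_L ≈ 8.48 m

V = 4Q/(πD²) = 1.216 m/s; V²/2g = 0.07542 m
Re = 1.87×10^5, ε/D = 9.94×10^-6 → f = 0.01577 (Haaland)
Major: h_f = f(L/D)·V²/2g = 0.01577·6740·0.07542 = 8.015 m
Minor: ΣK = 6.18; h_m = ΣK·V²/2g = 0.4661 m
Total H_L = 8.015 + 0.4661 = 8.481 m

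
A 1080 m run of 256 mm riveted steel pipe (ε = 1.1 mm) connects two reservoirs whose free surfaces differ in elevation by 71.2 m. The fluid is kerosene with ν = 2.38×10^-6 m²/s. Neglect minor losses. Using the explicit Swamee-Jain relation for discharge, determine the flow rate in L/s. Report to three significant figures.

Swamee-Jain (Type II): Q = -0.965·√(gD⁵h_f/L)·ln[ε/(3.7D) + √(3.17ν²L/(gD³h_f))]
√(gD⁵h_f/L) = √(9.81·0.256⁵·71.2/1080) = 0.02667
ε/(3.7D) = 0.00116; √(3.17ν²L/(gD³h_f)) = 4.07×10^-5
Q = -0.965·0.02667·ln(0.001202) = 0.1730 m³/s
Check: V = 3.36 m/s, Re = 3.62×10^5, f = 0.02944, h_f = 71.5 m ≈ 71.2 m ✓

Q ≈ 173 L/s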